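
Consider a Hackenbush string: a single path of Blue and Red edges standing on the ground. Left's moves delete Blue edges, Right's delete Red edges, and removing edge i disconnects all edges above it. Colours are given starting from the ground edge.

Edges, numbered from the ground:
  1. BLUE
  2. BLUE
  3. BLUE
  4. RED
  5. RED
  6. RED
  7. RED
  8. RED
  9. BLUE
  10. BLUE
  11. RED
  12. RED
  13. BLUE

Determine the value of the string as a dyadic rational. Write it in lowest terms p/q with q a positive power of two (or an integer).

2099/1024

B: Left { 0 }, Right { · } — simplest 1
BB: Left { 0 1 }, Right { · } — simplest 2
BBB: Left { 0 1 2 }, Right { · } — simplest 3
BBBR: Left { 0 1 2 }, Right { 3 } — simplest 5/2
BBBRR: Left { 0 1 2 }, Right { 5/2 3 } — simplest 9/4
BBBRRR: Left { 0 1 2 }, Right { 9/4 5/2 3 } — simplest 17/8
BBBRRRR: Left { 0 1 2 }, Right { 17/8 9/4 5/2 3 } — simplest 33/16
BBBRRRRR: Left { 0 1 2 }, Right { 33/16 17/8 9/4 5/2 3 } — simplest 65/32
BBBRRRRRB: Left { 0 1 2 65/32 }, Right { 33/16 17/8 9/4 5/2 3 } — simplest 131/64
BBBRRRRRBB: Left { 0 1 2 65/32 131/64 }, Right { 33/16 17/8 9/4 5/2 3 } — simplest 263/128
BBBRRRRRBBR: Left { 0 1 2 65/32 131/64 }, Right { 263/128 33/16 17/8 9/4 5/2 3 } — simplest 525/256
BBBRRRRRBBRR: Left { 0 1 2 65/32 131/64 }, Right { 525/256 263/128 33/16 17/8 9/4 5/2 3 } — simplest 1049/512
BBBRRRRRBBRRB: Left { 0 1 2 65/32 131/64 1049/512 }, Right { 525/256 263/128 33/16 17/8 9/4 5/2 3 } — simplest 2099/1024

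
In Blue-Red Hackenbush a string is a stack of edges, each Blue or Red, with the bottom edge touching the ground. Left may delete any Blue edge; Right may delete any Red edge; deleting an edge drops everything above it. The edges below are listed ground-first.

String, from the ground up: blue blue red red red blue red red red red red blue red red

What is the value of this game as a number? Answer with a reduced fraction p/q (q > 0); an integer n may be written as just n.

4617/4096

Build value(s[:k]) for k = 1..14, string s = blue blue red red red blue red red red red red blue red red.
1 of 14 · b · max L 0 · min R +∞ ⇒ 1
2 of 14 · bb · max L 1 · min R +∞ ⇒ 2
3 of 14 · bbr · max L 1 · min R 2 ⇒ 3/2
4 of 14 · bbrr · max L 1 · min R 3/2 ⇒ 5/4
5 of 14 · bbrrr · max L 1 · min R 5/4 ⇒ 9/8
6 of 14 · bbrrrb · max L 9/8 · min R 5/4 ⇒ 19/16
7 of 14 · bbrrrbr · max L 9/8 · min R 19/16 ⇒ 37/32
8 of 14 · bbrrrbrr · max L 9/8 · min R 37/32 ⇒ 73/64
9 of 14 · bbrrrbrrr · max L 9/8 · min R 73/64 ⇒ 145/128
10 of 14 · bbrrrbrrrr · max L 9/8 · min R 145/128 ⇒ 289/256
11 of 14 · bbrrrbrrrrr · max L 9/8 · min R 289/256 ⇒ 577/512
12 of 14 · bbrrrbrrrrrb · max L 577/512 · min R 289/256 ⇒ 1155/1024
13 of 14 · bbrrrbrrrrrbr · max L 577/512 · min R 1155/1024 ⇒ 2309/2048
14 of 14 · bbrrrbrrrrrbrr · max L 577/512 · min R 2309/2048 ⇒ 4617/4096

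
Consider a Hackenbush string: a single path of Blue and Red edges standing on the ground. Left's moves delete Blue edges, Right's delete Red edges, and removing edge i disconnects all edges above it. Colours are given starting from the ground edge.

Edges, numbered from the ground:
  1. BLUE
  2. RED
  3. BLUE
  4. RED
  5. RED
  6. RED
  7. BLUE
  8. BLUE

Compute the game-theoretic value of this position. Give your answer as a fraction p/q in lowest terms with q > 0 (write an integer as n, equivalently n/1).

71/128

B: Left { 0 }, Right { ∅ } = simplest 1
BR: Left { 0 }, Right { 1 } = simplest 1/2
BRB: Left { 0,1/2 }, Right { 1 } = simplest 3/4
BRBR: Left { 0,1/2 }, Right { 3/4,1 } = simplest 5/8
BRBRR: Left { 0,1/2 }, Right { 5/8,3/4,1 } = simplest 9/16
BRBRRR: Left { 0,1/2 }, Right { 9/16,5/8,3/4,1 } = simplest 17/32
BRBRRRB: Left { 0,1/2,17/32 }, Right { 9/16,5/8,3/4,1 } = simplest 35/64
BRBRRRBB: Left { 0,1/2,17/32,35/64 }, Right { 9/16,5/8,3/4,1 } = simplest 71/128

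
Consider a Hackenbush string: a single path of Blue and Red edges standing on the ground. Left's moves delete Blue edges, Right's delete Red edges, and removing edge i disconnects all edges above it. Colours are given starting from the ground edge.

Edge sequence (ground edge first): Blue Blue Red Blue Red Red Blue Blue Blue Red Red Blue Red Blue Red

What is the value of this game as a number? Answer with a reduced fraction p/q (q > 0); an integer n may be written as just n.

13205/8192

Recurse on prefixes of the 15-edge string Blue Blue Red Blue Red Red Blue Blue Blue Red Red Blue Red Blue Red:
step 1: add Blue to get B; options L={ 0 } R={ — } => 1
step 2: add Blue to get BB; options L={ 0 1 } R={ — } => 2
step 3: add Red to get BBR; options L={ 0 1 } R={ 2 } => 3/2
step 4: add Blue to get BBRB; options L={ 0 1 3/2 } R={ 2 } => 7/4
step 5: add Red to get BBRBR; options L={ 0 1 3/2 } R={ 7/4 2 } => 13/8
step 6: add Red to get BBRBRR; options L={ 0 1 3/2 } R={ 13/8 7/4 2 } => 25/16
step 7: add Blue to get BBRBRRB; options L={ 0 1 3/2 25/16 } R={ 13/8 7/4 2 } => 51/32
step 8: add Blue to get BBRBRRBB; options L={ 0 1 3/2 25/16 51/32 } R={ 13/8 7/4 2 } => 103/64
step 9: add Blue to get BBRBRRBBB; options L={ 0 1 3/2 25/16 51/32 103/64 } R={ 13/8 7/4 2 } => 207/128
step 10: add Red to get BBRBRRBBBR; options L={ 0 1 3/2 25/16 51/32 103/64 } R={ 207/128 13/8 7/4 2 } => 413/256
step 11: add Red to get BBRBRRBBBRR; options L={ 0 1 3/2 25/16 51/32 103/64 } R={ 413/256 207/128 13/8 7/4 2 } => 825/512
step 12: add Blue to get BBRBRRBBBRRB; options L={ 0 1 3/2 25/16 51/32 103/64 825/512 } R={ 413/256 207/128 13/8 7/4 2 } => 1651/1024
step 13: add Red to get BBRBRRBBBRRBR; options L={ 0 1 3/2 25/16 51/32 103/64 825/512 } R={ 1651/1024 413/256 207/128 13/8 7/4 2 } => 3301/2048
step 14: add Blue to get BBRBRRBBBRRBRB; options L={ 0 1 3/2 25/16 51/32 103/64 825/512 3301/2048 } R={ 1651/1024 413/256 207/128 13/8 7/4 2 } => 6603/4096
step 15: add Red to get BBRBRRBBBRRBRBR; options L={ 0 1 3/2 25/16 51/32 103/64 825/512 3301/2048 } R={ 6603/4096 1651/1024 413/256 207/128 13/8 7/4 2 } => 13205/8192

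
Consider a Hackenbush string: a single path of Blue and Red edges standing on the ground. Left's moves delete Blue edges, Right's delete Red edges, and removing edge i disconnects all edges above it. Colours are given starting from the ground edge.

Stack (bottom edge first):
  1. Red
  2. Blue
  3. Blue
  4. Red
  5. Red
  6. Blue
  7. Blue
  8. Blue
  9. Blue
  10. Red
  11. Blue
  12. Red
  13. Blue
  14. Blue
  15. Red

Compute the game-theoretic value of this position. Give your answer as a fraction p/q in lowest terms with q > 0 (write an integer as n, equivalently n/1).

Recurse on prefixes of the 15-edge string Red Blue Blue Red Red Blue Blue Blue Blue Red Blue Red Blue Blue Red:
step 1: add Red to get R; options L={ (no moves) } R={ 0 } = -1
step 2: add Blue to get RB; options L={ -1 } R={ 0 } = -1/2
step 3: add Blue to get RBB; options L={ -1, -1/2 } R={ 0 } = -1/4
step 4: add Red to get RBBR; options L={ -1, -1/2 } R={ -1/4, 0 } = -3/8
step 5: add Red to get RBBRR; options L={ -1, -1/2 } R={ -3/8, -1/4, 0 } = -7/16
step 6: add Blue to get RBBRRB; options L={ -1, -1/2, -7/16 } R={ -3/8, -1/4, 0 } = -13/32
step 7: add Blue to get RBBRRBB; options L={ -1, -1/2, -7/16, -13/32 } R={ -3/8, -1/4, 0 } = -25/64
step 8: add Blue to get RBBRRBBB; options L={ -1, -1/2, -7/16, -13/32, -25/64 } R={ -3/8, -1/4, 0 } = -49/128
step 9: add Blue to get RBBRRBBBB; options L={ -1, -1/2, -7/16, -13/32, -25/64, -49/128 } R={ -3/8, -1/4, 0 } = -97/256
step 10: add Red to get RBBRRBBBBR; options L={ -1, -1/2, -7/16, -13/32, -25/64, -49/128 } R={ -97/256, -3/8, -1/4, 0 } = -195/512
step 11: add Blue to get RBBRRBBBBRB; options L={ -1, -1/2, -7/16, -13/32, -25/64, -49/128, -195/512 } R={ -97/256, -3/8, -1/4, 0 } = -389/1024
step 12: add Red to get RBBRRBBBBRBR; options L={ -1, -1/2, -7/16, -13/32, -25/64, -49/128, -195/512 } R={ -389/1024, -97/256, -3/8, -1/4, 0 } = -779/2048
step 13: add Blue to get RBBRRBBBBRBRB; options L={ -1, -1/2, -7/16, -13/32, -25/64, -49/128, -195/512, -779/2048 } R={ -389/1024, -97/256, -3/8, -1/4, 0 } = -1557/4096
step 14: add Blue to get RBBRRBBBBRBRBB; options L={ -1, -1/2, -7/16, -13/32, -25/64, -49/128, -195/512, -779/2048, -1557/4096 } R={ -389/1024, -97/256, -3/8, -1/4, 0 } = -3113/8192
step 15: add Red to get RBBRRBBBBRBRBBR; options L={ -1, -1/2, -7/16, -13/32, -25/64, -49/128, -195/512, -779/2048, -1557/4096 } R={ -3113/8192, -389/1024, -97/256, -3/8, -1/4, 0 } = -6227/16384

-6227/16384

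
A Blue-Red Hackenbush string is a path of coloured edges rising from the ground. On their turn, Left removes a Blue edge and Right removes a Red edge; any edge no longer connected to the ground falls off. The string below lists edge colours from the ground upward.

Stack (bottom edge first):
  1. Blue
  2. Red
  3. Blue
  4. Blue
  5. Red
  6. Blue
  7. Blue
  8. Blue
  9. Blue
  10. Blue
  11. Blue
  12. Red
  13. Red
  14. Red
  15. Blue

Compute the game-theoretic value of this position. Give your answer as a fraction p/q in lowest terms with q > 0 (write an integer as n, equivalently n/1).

14307/16384

1 of 15 · B · max L 0 · min R +∞ — 1
2 of 15 · BR · max L 0 · min R 1 — 1/2
3 of 15 · BRB · max L 1/2 · min R 1 — 3/4
4 of 15 · BRBB · max L 3/4 · min R 1 — 7/8
5 of 15 · BRBBR · max L 3/4 · min R 7/8 — 13/16
6 of 15 · BRBBRB · max L 13/16 · min R 7/8 — 27/32
7 of 15 · BRBBRBB · max L 27/32 · min R 7/8 — 55/64
8 of 15 · BRBBRBBB · max L 55/64 · min R 7/8 — 111/128
9 of 15 · BRBBRBBBB · max L 111/128 · min R 7/8 — 223/256
10 of 15 · BRBBRBBBBB · max L 223/256 · min R 7/8 — 447/512
11 of 15 · BRBBRBBBBBB · max L 447/512 · min R 7/8 — 895/1024
12 of 15 · BRBBRBBBBBBR · max L 447/512 · min R 895/1024 — 1789/2048
13 of 15 · BRBBRBBBBBBRR · max L 447/512 · min R 1789/2048 — 3577/4096
14 of 15 · BRBBRBBBBBBRRR · max L 447/512 · min R 3577/4096 — 7153/8192
15 of 15 · BRBBRBBBBBBRRRB · max L 7153/8192 · min R 3577/4096 — 14307/16384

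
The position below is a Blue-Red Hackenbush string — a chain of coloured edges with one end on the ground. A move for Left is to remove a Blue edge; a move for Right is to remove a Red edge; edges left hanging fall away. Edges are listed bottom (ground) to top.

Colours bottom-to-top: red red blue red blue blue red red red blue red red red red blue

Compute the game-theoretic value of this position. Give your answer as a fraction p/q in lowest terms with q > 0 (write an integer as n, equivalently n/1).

-13245/8192

edge 1 of 15 (red): { — | 0 } so -1
edge 2 of 15 (red): { — | -1,0 } so -2
edge 3 of 15 (blue): { -2 | -1,0 } so -3/2
edge 4 of 15 (red): { -2 | -3/2,-1,0 } so -7/4
edge 5 of 15 (blue): { -2,-7/4 | -3/2,-1,0 } so -13/8
edge 6 of 15 (blue): { -2,-7/4,-13/8 | -3/2,-1,0 } so -25/16
edge 7 of 15 (red): { -2,-7/4,-13/8 | -25/16,-3/2,-1,0 } so -51/32
edge 8 of 15 (red): { -2,-7/4,-13/8 | -51/32,-25/16,-3/2,-1,0 } so -103/64
edge 9 of 15 (red): { -2,-7/4,-13/8 | -103/64,-51/32,-25/16,-3/2,-1,0 } so -207/128
edge 10 of 15 (blue): { -2,-7/4,-13/8,-207/128 | -103/64,-51/32,-25/16,-3/2,-1,0 } so -413/256
edge 11 of 15 (red): { -2,-7/4,-13/8,-207/128 | -413/256,-103/64,-51/32,-25/16,-3/2,-1,0 } so -827/512
edge 12 of 15 (red): { -2,-7/4,-13/8,-207/128 | -827/512,-413/256,-103/64,-51/32,-25/16,-3/2,-1,0 } so -1655/1024
edge 13 of 15 (red): { -2,-7/4,-13/8,-207/128 | -1655/1024,-827/512,-413/256,-103/64,-51/32,-25/16,-3/2,-1,0 } so -3311/2048
edge 14 of 15 (red): { -2,-7/4,-13/8,-207/128 | -3311/2048,-1655/1024,-827/512,-413/256,-103/64,-51/32,-25/16,-3/2,-1,0 } so -6623/4096
edge 15 of 15 (blue): { -2,-7/4,-13/8,-207/128,-6623/4096 | -3311/2048,-1655/1024,-827/512,-413/256,-103/64,-51/32,-25/16,-3/2,-1,0 } so -13245/8192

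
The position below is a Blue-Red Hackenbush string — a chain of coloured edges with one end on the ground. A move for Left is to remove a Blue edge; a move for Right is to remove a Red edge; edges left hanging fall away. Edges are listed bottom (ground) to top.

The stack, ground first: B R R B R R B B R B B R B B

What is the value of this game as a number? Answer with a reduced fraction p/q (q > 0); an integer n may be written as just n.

step 1: add B to get B; options L={ 0 } R={  } => 1
step 2: add R to get BR; options L={ 0 } R={ 1 } => 1/2
step 3: add R to get BRR; options L={ 0 } R={ 1/2; 1 } => 1/4
step 4: add B to get BRRB; options L={ 0; 1/4 } R={ 1/2; 1 } => 3/8
step 5: add R to get BRRBR; options L={ 0; 1/4 } R={ 3/8; 1/2; 1 } => 5/16
step 6: add R to get BRRBRR; options L={ 0; 1/4 } R={ 5/16; 3/8; 1/2; 1 } => 9/32
step 7: add B to get BRRBRRB; options L={ 0; 1/4; 9/32 } R={ 5/16; 3/8; 1/2; 1 } => 19/64
step 8: add B to get BRRBRRBB; options L={ 0; 1/4; 9/32; 19/64 } R={ 5/16; 3/8; 1/2; 1 } => 39/128
step 9: add R to get BRRBRRBBR; options L={ 0; 1/4; 9/32; 19/64 } R={ 39/128; 5/16; 3/8; 1/2; 1 } => 77/256
step 10: add B to get BRRBRRBBRB; options L={ 0; 1/4; 9/32; 19/64; 77/256 } R={ 39/128; 5/16; 3/8; 1/2; 1 } => 155/512
step 11: add B to get BRRBRRBBRBB; options L={ 0; 1/4; 9/32; 19/64; 77/256; 155/512 } R={ 39/128; 5/16; 3/8; 1/2; 1 } => 311/1024
step 12: add R to get BRRBRRBBRBBR; options L={ 0; 1/4; 9/32; 19/64; 77/256; 155/512 } R={ 311/1024; 39/128; 5/16; 3/8; 1/2; 1 } => 621/2048
step 13: add B to get BRRBRRBBRBBRB; options L={ 0; 1/4; 9/32; 19/64; 77/256; 155/512; 621/2048 } R={ 311/1024; 39/128; 5/16; 3/8; 1/2; 1 } => 1243/4096
step 14: add B to get BRRBRRBBRBBRBB; options L={ 0; 1/4; 9/32; 19/64; 77/256; 155/512; 621/2048; 1243/4096 } R={ 311/1024; 39/128; 5/16; 3/8; 1/2; 1 } => 2487/8192

2487/8192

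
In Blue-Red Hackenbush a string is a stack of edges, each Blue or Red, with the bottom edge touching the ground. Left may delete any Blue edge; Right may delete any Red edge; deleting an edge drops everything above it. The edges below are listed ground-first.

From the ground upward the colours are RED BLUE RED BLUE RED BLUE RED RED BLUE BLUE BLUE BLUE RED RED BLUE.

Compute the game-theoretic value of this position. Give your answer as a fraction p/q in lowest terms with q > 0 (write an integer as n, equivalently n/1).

-11021/16384

Prefix values for RED BLUE RED BLUE RED BLUE RED RED BLUE BLUE BLUE BLUE RED RED BLUE via {L|R} + simplicity:
1 of 15 · R · max L −∞ · min R 0 = -1
2 of 15 · RB · max L -1 · min R 0 = -1/2
3 of 15 · RBR · max L -1 · min R -1/2 = -3/4
4 of 15 · RBRB · max L -3/4 · min R -1/2 = -5/8
5 of 15 · RBRBR · max L -3/4 · min R -5/8 = -11/16
6 of 15 · RBRBRB · max L -11/16 · min R -5/8 = -21/32
7 of 15 · RBRBRBR · max L -11/16 · min R -21/32 = -43/64
8 of 15 · RBRBRBRR · max L -11/16 · min R -43/64 = -87/128
9 of 15 · RBRBRBRRB · max L -87/128 · min R -43/64 = -173/256
10 of 15 · RBRBRBRRBB · max L -173/256 · min R -43/64 = -345/512
11 of 15 · RBRBRBRRBBB · max L -345/512 · min R -43/64 = -689/1024
12 of 15 · RBRBRBRRBBBB · max L -689/1024 · min R -43/64 = -1377/2048
13 of 15 · RBRBRBRRBBBBR · max L -689/1024 · min R -1377/2048 = -2755/4096
14 of 15 · RBRBRBRRBBBBRR · max L -689/1024 · min R -2755/4096 = -5511/8192
15 of 15 · RBRBRBRRBBBBRRB · max L -5511/8192 · min R -2755/4096 = -11021/16384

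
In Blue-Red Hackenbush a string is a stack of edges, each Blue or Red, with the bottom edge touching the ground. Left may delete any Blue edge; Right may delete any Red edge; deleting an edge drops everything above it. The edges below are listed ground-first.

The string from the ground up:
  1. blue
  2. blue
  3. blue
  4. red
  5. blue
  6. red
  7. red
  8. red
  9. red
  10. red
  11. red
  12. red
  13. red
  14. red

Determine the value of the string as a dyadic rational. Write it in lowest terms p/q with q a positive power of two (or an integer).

b: Left { 0 }, Right {  } = simplest 1
bb: Left { 0 1 }, Right {  } = simplest 2
bbb: Left { 0 1 2 }, Right {  } = simplest 3
bbbr: Left { 0 1 2 }, Right { 3 } = simplest 5/2
bbbrb: Left { 0 1 2 5/2 }, Right { 3 } = simplest 11/4
bbbrbr: Left { 0 1 2 5/2 }, Right { 11/4 3 } = simplest 21/8
bbbrbrr: Left { 0 1 2 5/2 }, Right { 21/8 11/4 3 } = simplest 41/16
bbbrbrrr: Left { 0 1 2 5/2 }, Right { 41/16 21/8 11/4 3 } = simplest 81/32
bbbrbrrrr: Left { 0 1 2 5/2 }, Right { 81/32 41/16 21/8 11/4 3 } = simplest 161/64
bbbrbrrrrr: Left { 0 1 2 5/2 }, Right { 161/64 81/32 41/16 21/8 11/4 3 } = simplest 321/128
bbbrbrrrrrr: Left { 0 1 2 5/2 }, Right { 321/128 161/64 81/32 41/16 21/8 11/4 3 } = simplest 641/256
bbbrbrrrrrrr: Left { 0 1 2 5/2 }, Right { 641/256 321/128 161/64 81/32 41/16 21/8 11/4 3 } = simplest 1281/512
bbbrbrrrrrrrr: Left { 0 1 2 5/2 }, Right { 1281/512 641/256 321/128 161/64 81/32 41/16 21/8 11/4 3 } = simplest 2561/1024
bbbrbrrrrrrrrr: Left { 0 1 2 5/2 }, Right { 2561/1024 1281/512 641/256 321/128 161/64 81/32 41/16 21/8 11/4 3 } = simplest 5121/2048

5121/2048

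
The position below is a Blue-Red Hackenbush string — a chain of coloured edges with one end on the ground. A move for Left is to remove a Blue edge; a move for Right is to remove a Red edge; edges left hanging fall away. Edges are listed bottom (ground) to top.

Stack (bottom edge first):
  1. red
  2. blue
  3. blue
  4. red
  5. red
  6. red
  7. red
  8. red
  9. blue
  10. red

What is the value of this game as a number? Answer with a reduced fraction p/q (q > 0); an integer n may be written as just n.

-251/512

g_1 [r]  L=[—]  R=[0]  => -1
g_2 [rb]  L=[-1]  R=[0]  => -1/2
g_3 [rbb]  L=[-1, -1/2]  R=[0]  => -1/4
g_4 [rbbr]  L=[-1, -1/2]  R=[-1/4, 0]  => -3/8
g_5 [rbbrr]  L=[-1, -1/2]  R=[-3/8, -1/4, 0]  => -7/16
g_6 [rbbrrr]  L=[-1, -1/2]  R=[-7/16, -3/8, -1/4, 0]  => -15/32
g_7 [rbbrrrr]  L=[-1, -1/2]  R=[-15/32, -7/16, -3/8, -1/4, 0]  => -31/64
g_8 [rbbrrrrr]  L=[-1, -1/2]  R=[-31/64, -15/32, -7/16, -3/8, -1/4, 0]  => -63/128
g_9 [rbbrrrrrb]  L=[-1, -1/2, -63/128]  R=[-31/64, -15/32, -7/16, -3/8, -1/4, 0]  => -125/256
g_10 [rbbrrrrrbr]  L=[-1, -1/2, -63/128]  R=[-125/256, -31/64, -15/32, -7/16, -3/8, -1/4, 0]  => -251/512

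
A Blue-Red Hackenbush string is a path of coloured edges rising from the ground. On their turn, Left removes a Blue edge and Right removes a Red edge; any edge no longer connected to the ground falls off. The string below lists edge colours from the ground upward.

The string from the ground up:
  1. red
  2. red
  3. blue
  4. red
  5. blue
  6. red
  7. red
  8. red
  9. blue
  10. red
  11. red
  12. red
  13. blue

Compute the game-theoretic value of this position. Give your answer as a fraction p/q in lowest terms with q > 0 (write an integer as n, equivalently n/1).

-3549/2048

v_1 [r]  L=[(no moves)]  R=[0]  ⇒ -1
v_2 [rr]  L=[(no moves)]  R=[-1,0]  ⇒ -2
v_3 [rrb]  L=[-2]  R=[-1,0]  ⇒ -3/2
v_4 [rrbr]  L=[-2]  R=[-3/2,-1,0]  ⇒ -7/4
v_5 [rrbrb]  L=[-2,-7/4]  R=[-3/2,-1,0]  ⇒ -13/8
v_6 [rrbrbr]  L=[-2,-7/4]  R=[-13/8,-3/2,-1,0]  ⇒ -27/16
v_7 [rrbrbrr]  L=[-2,-7/4]  R=[-27/16,-13/8,-3/2,-1,0]  ⇒ -55/32
v_8 [rrbrbrrr]  L=[-2,-7/4]  R=[-55/32,-27/16,-13/8,-3/2,-1,0]  ⇒ -111/64
v_9 [rrbrbrrrb]  L=[-2,-7/4,-111/64]  R=[-55/32,-27/16,-13/8,-3/2,-1,0]  ⇒ -221/128
v_10 [rrbrbrrrbr]  L=[-2,-7/4,-111/64]  R=[-221/128,-55/32,-27/16,-13/8,-3/2,-1,0]  ⇒ -443/256
v_11 [rrbrbrrrbrr]  L=[-2,-7/4,-111/64]  R=[-443/256,-221/128,-55/32,-27/16,-13/8,-3/2,-1,0]  ⇒ -887/512
v_12 [rrbrbrrrbrrr]  L=[-2,-7/4,-111/64]  R=[-887/512,-443/256,-221/128,-55/32,-27/16,-13/8,-3/2,-1,0]  ⇒ -1775/1024
v_13 [rrbrbrrrbrrrb]  L=[-2,-7/4,-111/64,-1775/1024]  R=[-887/512,-443/256,-221/128,-55/32,-27/16,-13/8,-3/2,-1,0]  ⇒ -3549/2048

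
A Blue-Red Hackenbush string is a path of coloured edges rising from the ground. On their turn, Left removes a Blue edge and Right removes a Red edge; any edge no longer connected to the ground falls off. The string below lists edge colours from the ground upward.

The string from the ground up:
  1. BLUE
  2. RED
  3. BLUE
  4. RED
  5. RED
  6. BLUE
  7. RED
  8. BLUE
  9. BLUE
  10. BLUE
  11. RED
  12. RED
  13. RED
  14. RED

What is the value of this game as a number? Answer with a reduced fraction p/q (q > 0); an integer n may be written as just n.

Prefix values for BLUE RED BLUE RED RED BLUE RED BLUE BLUE BLUE RED RED RED RED via {L|R} + simplicity:
B: Left { 0 }, Right {  } = simplest 1
BR: Left { 0 }, Right { 1 } = simplest 1/2
BRB: Left { 0, 1/2 }, Right { 1 } = simplest 3/4
BRBR: Left { 0, 1/2 }, Right { 3/4, 1 } = simplest 5/8
BRBRR: Left { 0, 1/2 }, Right { 5/8, 3/4, 1 } = simplest 9/16
BRBRRB: Left { 0, 1/2, 9/16 }, Right { 5/8, 3/4, 1 } = simplest 19/32
BRBRRBR: Left { 0, 1/2, 9/16 }, Right { 19/32, 5/8, 3/4, 1 } = simplest 37/64
BRBRRBRB: Left { 0, 1/2, 9/16, 37/64 }, Right { 19/32, 5/8, 3/4, 1 } = simplest 75/128
BRBRRBRBB: Left { 0, 1/2, 9/16, 37/64, 75/128 }, Right { 19/32, 5/8, 3/4, 1 } = simplest 151/256
BRBRRBRBBB: Left { 0, 1/2, 9/16, 37/64, 75/128, 151/256 }, Right { 19/32, 5/8, 3/4, 1 } = simplest 303/512
BRBRRBRBBBR: Left { 0, 1/2, 9/16, 37/64, 75/128, 151/256 }, Right { 303/512, 19/32, 5/8, 3/4, 1 } = simplest 605/1024
BRBRRBRBBBRR: Left { 0, 1/2, 9/16, 37/64, 75/128, 151/256 }, Right { 605/1024, 303/512, 19/32, 5/8, 3/4, 1 } = simplest 1209/2048
BRBRRBRBBBRRR: Left { 0, 1/2, 9/16, 37/64, 75/128, 151/256 }, Right { 1209/2048, 605/1024, 303/512, 19/32, 5/8, 3/4, 1 } = simplest 2417/4096
BRBRRBRBBBRRRR: Left { 0, 1/2, 9/16, 37/64, 75/128, 151/256 }, Right { 2417/4096, 1209/2048, 605/1024, 303/512, 19/32, 5/8, 3/4, 1 } = simplest 4833/8192

4833/8192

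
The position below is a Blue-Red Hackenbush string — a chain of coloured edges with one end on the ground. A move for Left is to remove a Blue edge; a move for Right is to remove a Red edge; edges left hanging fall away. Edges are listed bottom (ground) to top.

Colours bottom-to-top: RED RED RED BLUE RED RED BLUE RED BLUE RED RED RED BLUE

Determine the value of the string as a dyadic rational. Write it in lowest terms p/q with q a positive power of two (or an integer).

R: Left { — }, Right { 0 } so simplest -1
RR: Left { — }, Right { -1; 0 } so simplest -2
RRR: Left { — }, Right { -2; -1; 0 } so simplest -3
RRRB: Left { -3 }, Right { -2; -1; 0 } so simplest -5/2
RRRBR: Left { -3 }, Right { -5/2; -2; -1; 0 } so simplest -11/4
RRRBRR: Left { -3 }, Right { -11/4; -5/2; -2; -1; 0 } so simplest -23/8
RRRBRRB: Left { -3; -23/8 }, Right { -11/4; -5/2; -2; -1; 0 } so simplest -45/16
RRRBRRBR: Left { -3; -23/8 }, Right { -45/16; -11/4; -5/2; -2; -1; 0 } so simplest -91/32
RRRBRRBRB: Left { -3; -23/8; -91/32 }, Right { -45/16; -11/4; -5/2; -2; -1; 0 } so simplest -181/64
RRRBRRBRBR: Left { -3; -23/8; -91/32 }, Right { -181/64; -45/16; -11/4; -5/2; -2; -1; 0 } so simplest -363/128
RRRBRRBRBRR: Left { -3; -23/8; -91/32 }, Right { -363/128; -181/64; -45/16; -11/4; -5/2; -2; -1; 0 } so simplest -727/256
RRRBRRBRBRRR: Left { -3; -23/8; -91/32 }, Right { -727/256; -363/128; -181/64; -45/16; -11/4; -5/2; -2; -1; 0 } so simplest -1455/512
RRRBRRBRBRRRB: Left { -3; -23/8; -91/32; -1455/512 }, Right { -727/256; -363/128; -181/64; -45/16; -11/4; -5/2; -2; -1; 0 } so simplest -2909/1024

-2909/1024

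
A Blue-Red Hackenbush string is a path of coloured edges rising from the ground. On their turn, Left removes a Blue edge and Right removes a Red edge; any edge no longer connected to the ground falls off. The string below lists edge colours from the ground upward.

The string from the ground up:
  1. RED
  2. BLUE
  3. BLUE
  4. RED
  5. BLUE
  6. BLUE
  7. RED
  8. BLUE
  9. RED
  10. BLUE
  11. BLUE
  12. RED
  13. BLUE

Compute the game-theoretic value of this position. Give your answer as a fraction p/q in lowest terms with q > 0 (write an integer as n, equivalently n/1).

R: Left { ∅ }, Right { 0 } -> simplest -1
RB: Left { -1 }, Right { 0 } -> simplest -1/2
RBB: Left { -1,-1/2 }, Right { 0 } -> simplest -1/4
RBBR: Left { -1,-1/2 }, Right { -1/4,0 } -> simplest -3/8
RBBRB: Left { -1,-1/2,-3/8 }, Right { -1/4,0 } -> simplest -5/16
RBBRBB: Left { -1,-1/2,-3/8,-5/16 }, Right { -1/4,0 } -> simplest -9/32
RBBRBBR: Left { -1,-1/2,-3/8,-5/16 }, Right { -9/32,-1/4,0 } -> simplest -19/64
RBBRBBRB: Left { -1,-1/2,-3/8,-5/16,-19/64 }, Right { -9/32,-1/4,0 } -> simplest -37/128
RBBRBBRBR: Left { -1,-1/2,-3/8,-5/16,-19/64 }, Right { -37/128,-9/32,-1/4,0 } -> simplest -75/256
RBBRBBRBRB: Left { -1,-1/2,-3/8,-5/16,-19/64,-75/256 }, Right { -37/128,-9/32,-1/4,0 } -> simplest -149/512
RBBRBBRBRBB: Left { -1,-1/2,-3/8,-5/16,-19/64,-75/256,-149/512 }, Right { -37/128,-9/32,-1/4,0 } -> simplest -297/1024
RBBRBBRBRBBR: Left { -1,-1/2,-3/8,-5/16,-19/64,-75/256,-149/512 }, Right { -297/1024,-37/128,-9/32,-1/4,0 } -> simplest -595/2048
RBBRBBRBRBBRB: Left { -1,-1/2,-3/8,-5/16,-19/64,-75/256,-149/512,-595/2048 }, Right { -297/1024,-37/128,-9/32,-1/4,0 } -> simplest -1189/4096

-1189/4096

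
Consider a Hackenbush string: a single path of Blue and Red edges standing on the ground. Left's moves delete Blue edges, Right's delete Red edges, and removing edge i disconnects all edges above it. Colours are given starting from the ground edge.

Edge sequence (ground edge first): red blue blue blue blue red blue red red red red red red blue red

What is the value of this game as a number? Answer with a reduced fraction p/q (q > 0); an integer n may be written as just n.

-1531/16384

Recurse on prefixes of the 15-edge string red blue blue blue blue red blue red red red red red red blue red:
edge 1 of 15 (red): { · | 0 } = -1
edge 2 of 15 (blue): { -1 | 0 } = -1/2
edge 3 of 15 (blue): { -1, -1/2 | 0 } = -1/4
edge 4 of 15 (blue): { -1, -1/2, -1/4 | 0 } = -1/8
edge 5 of 15 (blue): { -1, -1/2, -1/4, -1/8 | 0 } = -1/16
edge 6 of 15 (red): { -1, -1/2, -1/4, -1/8 | -1/16, 0 } = -3/32
edge 7 of 15 (blue): { -1, -1/2, -1/4, -1/8, -3/32 | -1/16, 0 } = -5/64
edge 8 of 15 (red): { -1, -1/2, -1/4, -1/8, -3/32 | -5/64, -1/16, 0 } = -11/128
edge 9 of 15 (red): { -1, -1/2, -1/4, -1/8, -3/32 | -11/128, -5/64, -1/16, 0 } = -23/256
edge 10 of 15 (red): { -1, -1/2, -1/4, -1/8, -3/32 | -23/256, -11/128, -5/64, -1/16, 0 } = -47/512
edge 11 of 15 (red): { -1, -1/2, -1/4, -1/8, -3/32 | -47/512, -23/256, -11/128, -5/64, -1/16, 0 } = -95/1024
edge 12 of 15 (red): { -1, -1/2, -1/4, -1/8, -3/32 | -95/1024, -47/512, -23/256, -11/128, -5/64, -1/16, 0 } = -191/2048
edge 13 of 15 (red): { -1, -1/2, -1/4, -1/8, -3/32 | -191/2048, -95/1024, -47/512, -23/256, -11/128, -5/64, -1/16, 0 } = -383/4096
edge 14 of 15 (blue): { -1, -1/2, -1/4, -1/8, -3/32, -383/4096 | -191/2048, -95/1024, -47/512, -23/256, -11/128, -5/64, -1/16, 0 } = -765/8192
edge 15 of 15 (red): { -1, -1/2, -1/4, -1/8, -3/32, -383/4096 | -765/8192, -191/2048, -95/1024, -47/512, -23/256, -11/128, -5/64, -1/16, 0 } = -1531/16384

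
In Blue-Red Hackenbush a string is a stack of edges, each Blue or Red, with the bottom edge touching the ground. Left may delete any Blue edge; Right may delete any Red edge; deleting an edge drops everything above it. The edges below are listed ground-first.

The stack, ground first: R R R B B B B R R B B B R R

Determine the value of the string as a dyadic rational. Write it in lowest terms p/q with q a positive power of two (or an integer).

Prefix values for R R R B B B B R R B B B R R via {L|R} + simplicity:
1 of 14 · R · max L −∞ · min R 0 ⇒ -1
2 of 14 · RR · max L −∞ · min R -1 ⇒ -2
3 of 14 · RRR · max L −∞ · min R -2 ⇒ -3
4 of 14 · RRRB · max L -3 · min R -2 ⇒ -5/2
5 of 14 · RRRBB · max L -5/2 · min R -2 ⇒ -9/4
6 of 14 · RRRBBB · max L -9/4 · min R -2 ⇒ -17/8
7 of 14 · RRRBBBB · max L -17/8 · min R -2 ⇒ -33/16
8 of 14 · RRRBBBBR · max L -17/8 · min R -33/16 ⇒ -67/32
9 of 14 · RRRBBBBRR · max L -17/8 · min R -67/32 ⇒ -135/64
10 of 14 · RRRBBBBRRB · max L -135/64 · min R -67/32 ⇒ -269/128
11 of 14 · RRRBBBBRRBB · max L -269/128 · min R -67/32 ⇒ -537/256
12 of 14 · RRRBBBBRRBBB · max L -537/256 · min R -67/32 ⇒ -1073/512
13 of 14 · RRRBBBBRRBBBR · max L -537/256 · min R -1073/512 ⇒ -2147/1024
14 of 14 · RRRBBBBRRBBBRR · max L -537/256 · min R -2147/1024 ⇒ -4295/2048

-4295/2048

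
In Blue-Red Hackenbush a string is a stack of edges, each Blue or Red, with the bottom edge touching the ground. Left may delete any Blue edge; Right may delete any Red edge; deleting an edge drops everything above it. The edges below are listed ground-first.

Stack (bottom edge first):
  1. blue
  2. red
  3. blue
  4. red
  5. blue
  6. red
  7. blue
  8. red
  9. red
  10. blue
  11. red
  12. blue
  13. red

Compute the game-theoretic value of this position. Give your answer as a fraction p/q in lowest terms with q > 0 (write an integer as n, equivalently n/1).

2709/4096

Recurse on prefixes of the 13-edge string blue red blue red blue red blue red red blue red blue red:
edge 1 of 13 (blue): { 0 | — } ⇒ 1
edge 2 of 13 (red): { 0 | 1 } ⇒ 1/2
edge 3 of 13 (blue): { 0,1/2 | 1 } ⇒ 3/4
edge 4 of 13 (red): { 0,1/2 | 3/4,1 } ⇒ 5/8
edge 5 of 13 (blue): { 0,1/2,5/8 | 3/4,1 } ⇒ 11/16
edge 6 of 13 (red): { 0,1/2,5/8 | 11/16,3/4,1 } ⇒ 21/32
edge 7 of 13 (blue): { 0,1/2,5/8,21/32 | 11/16,3/4,1 } ⇒ 43/64
edge 8 of 13 (red): { 0,1/2,5/8,21/32 | 43/64,11/16,3/4,1 } ⇒ 85/128
edge 9 of 13 (red): { 0,1/2,5/8,21/32 | 85/128,43/64,11/16,3/4,1 } ⇒ 169/256
edge 10 of 13 (blue): { 0,1/2,5/8,21/32,169/256 | 85/128,43/64,11/16,3/4,1 } ⇒ 339/512
edge 11 of 13 (red): { 0,1/2,5/8,21/32,169/256 | 339/512,85/128,43/64,11/16,3/4,1 } ⇒ 677/1024
edge 12 of 13 (blue): { 0,1/2,5/8,21/32,169/256,677/1024 | 339/512,85/128,43/64,11/16,3/4,1 } ⇒ 1355/2048
edge 13 of 13 (red): { 0,1/2,5/8,21/32,169/256,677/1024 | 1355/2048,339/512,85/128,43/64,11/16,3/4,1 } ⇒ 2709/4096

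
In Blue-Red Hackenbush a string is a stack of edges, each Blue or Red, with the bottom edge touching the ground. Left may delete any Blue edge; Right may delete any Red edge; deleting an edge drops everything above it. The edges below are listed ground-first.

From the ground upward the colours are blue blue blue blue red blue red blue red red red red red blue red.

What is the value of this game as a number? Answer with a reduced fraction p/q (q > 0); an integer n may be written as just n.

7429/2048

v(b) = { 0 | (no moves) } — 1
v(bb) = { 0; 1 | (no moves) } — 2
v(bbb) = { 0; 1; 2 | (no moves) } — 3
v(bbbb) = { 0; 1; 2; 3 | (no moves) } — 4
v(bbbbr) = { 0; 1; 2; 3 | 4 } — 7/2
v(bbbbrb) = { 0; 1; 2; 3; 7/2 | 4 } — 15/4
v(bbbbrbr) = { 0; 1; 2; 3; 7/2 | 15/4; 4 } — 29/8
v(bbbbrbrb) = { 0; 1; 2; 3; 7/2; 29/8 | 15/4; 4 } — 59/16
v(bbbbrbrbr) = { 0; 1; 2; 3; 7/2; 29/8 | 59/16; 15/4; 4 } — 117/32
v(bbbbrbrbrr) = { 0; 1; 2; 3; 7/2; 29/8 | 117/32; 59/16; 15/4; 4 } — 233/64
v(bbbbrbrbrrr) = { 0; 1; 2; 3; 7/2; 29/8 | 233/64; 117/32; 59/16; 15/4; 4 } — 465/128
v(bbbbrbrbrrrr) = { 0; 1; 2; 3; 7/2; 29/8 | 465/128; 233/64; 117/32; 59/16; 15/4; 4 } — 929/256
v(bbbbrbrbrrrrr) = { 0; 1; 2; 3; 7/2; 29/8 | 929/256; 465/128; 233/64; 117/32; 59/16; 15/4; 4 } — 1857/512
v(bbbbrbrbrrrrrb) = { 0; 1; 2; 3; 7/2; 29/8; 1857/512 | 929/256; 465/128; 233/64; 117/32; 59/16; 15/4; 4 } — 3715/1024
v(bbbbrbrbrrrrrbr) = { 0; 1; 2; 3; 7/2; 29/8; 1857/512 | 3715/1024; 929/256; 465/128; 233/64; 117/32; 59/16; 15/4; 4 } — 7429/2048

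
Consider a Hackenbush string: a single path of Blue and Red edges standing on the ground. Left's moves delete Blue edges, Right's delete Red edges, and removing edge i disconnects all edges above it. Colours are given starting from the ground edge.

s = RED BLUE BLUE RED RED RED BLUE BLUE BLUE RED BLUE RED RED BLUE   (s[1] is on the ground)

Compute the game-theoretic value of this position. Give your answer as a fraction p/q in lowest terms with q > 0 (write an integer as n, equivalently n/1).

-3629/8192

Prefix values for RED BLUE BLUE RED RED RED BLUE BLUE BLUE RED BLUE RED RED BLUE via {L|R} + simplicity:
g(R) = { — | 0 } — -1
g(RB) = { -1 | 0 } — -1/2
g(RBB) = { -1; -1/2 | 0 } — -1/4
g(RBBR) = { -1; -1/2 | -1/4; 0 } — -3/8
g(RBBRR) = { -1; -1/2 | -3/8; -1/4; 0 } — -7/16
g(RBBRRR) = { -1; -1/2 | -7/16; -3/8; -1/4; 0 } — -15/32
g(RBBRRRB) = { -1; -1/2; -15/32 | -7/16; -3/8; -1/4; 0 } — -29/64
g(RBBRRRBB) = { -1; -1/2; -15/32; -29/64 | -7/16; -3/8; -1/4; 0 } — -57/128
g(RBBRRRBBB) = { -1; -1/2; -15/32; -29/64; -57/128 | -7/16; -3/8; -1/4; 0 } — -113/256
g(RBBRRRBBBR) = { -1; -1/2; -15/32; -29/64; -57/128 | -113/256; -7/16; -3/8; -1/4; 0 } — -227/512
g(RBBRRRBBBRB) = { -1; -1/2; -15/32; -29/64; -57/128; -227/512 | -113/256; -7/16; -3/8; -1/4; 0 } — -453/1024
g(RBBRRRBBBRBR) = { -1; -1/2; -15/32; -29/64; -57/128; -227/512 | -453/1024; -113/256; -7/16; -3/8; -1/4; 0 } — -907/2048
g(RBBRRRBBBRBRR) = { -1; -1/2; -15/32; -29/64; -57/128; -227/512 | -907/2048; -453/1024; -113/256; -7/16; -3/8; -1/4; 0 } — -1815/4096
g(RBBRRRBBBRBRRB) = { -1; -1/2; -15/32; -29/64; -57/128; -227/512; -1815/4096 | -907/2048; -453/1024; -113/256; -7/16; -3/8; -1/4; 0 } — -3629/8192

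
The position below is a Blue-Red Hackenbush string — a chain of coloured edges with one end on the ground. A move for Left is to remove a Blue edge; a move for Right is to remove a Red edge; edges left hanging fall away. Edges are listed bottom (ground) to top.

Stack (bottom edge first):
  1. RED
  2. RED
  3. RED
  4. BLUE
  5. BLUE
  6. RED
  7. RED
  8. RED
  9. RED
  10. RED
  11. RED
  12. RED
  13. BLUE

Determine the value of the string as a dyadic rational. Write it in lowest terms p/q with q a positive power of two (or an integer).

-2557/1024

val_1 [R]  L=[∅]  R=[0]  => -1
val_2 [RR]  L=[∅]  R=[-1, 0]  => -2
val_3 [RRR]  L=[∅]  R=[-2, -1, 0]  => -3
val_4 [RRRB]  L=[-3]  R=[-2, -1, 0]  => -5/2
val_5 [RRRBB]  L=[-3, -5/2]  R=[-2, -1, 0]  => -9/4
val_6 [RRRBBR]  L=[-3, -5/2]  R=[-9/4, -2, -1, 0]  => -19/8
val_7 [RRRBBRR]  L=[-3, -5/2]  R=[-19/8, -9/4, -2, -1, 0]  => -39/16
val_8 [RRRBBRRR]  L=[-3, -5/2]  R=[-39/16, -19/8, -9/4, -2, -1, 0]  => -79/32
val_9 [RRRBBRRRR]  L=[-3, -5/2]  R=[-79/32, -39/16, -19/8, -9/4, -2, -1, 0]  => -159/64
val_10 [RRRBBRRRRR]  L=[-3, -5/2]  R=[-159/64, -79/32, -39/16, -19/8, -9/4, -2, -1, 0]  => -319/128
val_11 [RRRBBRRRRRR]  L=[-3, -5/2]  R=[-319/128, -159/64, -79/32, -39/16, -19/8, -9/4, -2, -1, 0]  => -639/256
val_12 [RRRBBRRRRRRR]  L=[-3, -5/2]  R=[-639/256, -319/128, -159/64, -79/32, -39/16, -19/8, -9/4, -2, -1, 0]  => -1279/512
val_13 [RRRBBRRRRRRRB]  L=[-3, -5/2, -1279/512]  R=[-639/256, -319/128, -159/64, -79/32, -39/16, -19/8, -9/4, -2, -1, 0]  => -2557/1024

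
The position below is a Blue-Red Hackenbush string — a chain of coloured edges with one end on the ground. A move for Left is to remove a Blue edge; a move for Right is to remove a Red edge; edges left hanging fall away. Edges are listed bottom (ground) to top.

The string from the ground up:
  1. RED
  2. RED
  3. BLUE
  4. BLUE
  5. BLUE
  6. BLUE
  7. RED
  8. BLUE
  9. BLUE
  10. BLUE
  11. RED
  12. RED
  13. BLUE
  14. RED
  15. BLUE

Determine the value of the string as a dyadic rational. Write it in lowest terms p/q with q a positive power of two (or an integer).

-8757/8192

Prefix values for RED RED BLUE BLUE BLUE BLUE RED BLUE BLUE BLUE RED RED BLUE RED BLUE via {L|R} + simplicity:
val_1 [R]  L=[—]  R=[0]  so -1
val_2 [RR]  L=[—]  R=[-1; 0]  so -2
val_3 [RRB]  L=[-2]  R=[-1; 0]  so -3/2
val_4 [RRBB]  L=[-2; -3/2]  R=[-1; 0]  so -5/4
val_5 [RRBBB]  L=[-2; -3/2; -5/4]  R=[-1; 0]  so -9/8
val_6 [RRBBBB]  L=[-2; -3/2; -5/4; -9/8]  R=[-1; 0]  so -17/16
val_7 [RRBBBBR]  L=[-2; -3/2; -5/4; -9/8]  R=[-17/16; -1; 0]  so -35/32
val_8 [RRBBBBRB]  L=[-2; -3/2; -5/4; -9/8; -35/32]  R=[-17/16; -1; 0]  so -69/64
val_9 [RRBBBBRBB]  L=[-2; -3/2; -5/4; -9/8; -35/32; -69/64]  R=[-17/16; -1; 0]  so -137/128
val_10 [RRBBBBRBBB]  L=[-2; -3/2; -5/4; -9/8; -35/32; -69/64; -137/128]  R=[-17/16; -1; 0]  so -273/256
val_11 [RRBBBBRBBBR]  L=[-2; -3/2; -5/4; -9/8; -35/32; -69/64; -137/128]  R=[-273/256; -17/16; -1; 0]  so -547/512
val_12 [RRBBBBRBBBRR]  L=[-2; -3/2; -5/4; -9/8; -35/32; -69/64; -137/128]  R=[-547/512; -273/256; -17/16; -1; 0]  so -1095/1024
val_13 [RRBBBBRBBBRRB]  L=[-2; -3/2; -5/4; -9/8; -35/32; -69/64; -137/128; -1095/1024]  R=[-547/512; -273/256; -17/16; -1; 0]  so -2189/2048
val_14 [RRBBBBRBBBRRBR]  L=[-2; -3/2; -5/4; -9/8; -35/32; -69/64; -137/128; -1095/1024]  R=[-2189/2048; -547/512; -273/256; -17/16; -1; 0]  so -4379/4096
val_15 [RRBBBBRBBBRRBRB]  L=[-2; -3/2; -5/4; -9/8; -35/32; -69/64; -137/128; -1095/1024; -4379/4096]  R=[-2189/2048; -547/512; -273/256; -17/16; -1; 0]  so -8757/8192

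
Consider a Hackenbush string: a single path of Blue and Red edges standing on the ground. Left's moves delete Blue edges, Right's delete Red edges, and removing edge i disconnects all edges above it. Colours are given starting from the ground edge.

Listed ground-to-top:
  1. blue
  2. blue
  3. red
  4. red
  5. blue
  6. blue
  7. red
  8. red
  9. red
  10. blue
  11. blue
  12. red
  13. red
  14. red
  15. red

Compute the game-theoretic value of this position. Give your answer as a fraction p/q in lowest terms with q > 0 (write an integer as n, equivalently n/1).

11361/8192

b: Left { 0 }, Right { none } → simplest 1
bb: Left { 0, 1 }, Right { none } → simplest 2
bbr: Left { 0, 1 }, Right { 2 } → simplest 3/2
bbrr: Left { 0, 1 }, Right { 3/2, 2 } → simplest 5/4
bbrrb: Left { 0, 1, 5/4 }, Right { 3/2, 2 } → simplest 11/8
bbrrbb: Left { 0, 1, 5/4, 11/8 }, Right { 3/2, 2 } → simplest 23/16
bbrrbbr: Left { 0, 1, 5/4, 11/8 }, Right { 23/16, 3/2, 2 } → simplest 45/32
bbrrbbrr: Left { 0, 1, 5/4, 11/8 }, Right { 45/32, 23/16, 3/2, 2 } → simplest 89/64
bbrrbbrrr: Left { 0, 1, 5/4, 11/8 }, Right { 89/64, 45/32, 23/16, 3/2, 2 } → simplest 177/128
bbrrbbrrrb: Left { 0, 1, 5/4, 11/8, 177/128 }, Right { 89/64, 45/32, 23/16, 3/2, 2 } → simplest 355/256
bbrrbbrrrbb: Left { 0, 1, 5/4, 11/8, 177/128, 355/256 }, Right { 89/64, 45/32, 23/16, 3/2, 2 } → simplest 711/512
bbrrbbrrrbbr: Left { 0, 1, 5/4, 11/8, 177/128, 355/256 }, Right { 711/512, 89/64, 45/32, 23/16, 3/2, 2 } → simplest 1421/1024
bbrrbbrrrbbrr: Left { 0, 1, 5/4, 11/8, 177/128, 355/256 }, Right { 1421/1024, 711/512, 89/64, 45/32, 23/16, 3/2, 2 } → simplest 2841/2048
bbrrbbrrrbbrrr: Left { 0, 1, 5/4, 11/8, 177/128, 355/256 }, Right { 2841/2048, 1421/1024, 711/512, 89/64, 45/32, 23/16, 3/2, 2 } → simplest 5681/4096
bbrrbbrrrbbrrrr: Left { 0, 1, 5/4, 11/8, 177/128, 355/256 }, Right { 5681/4096, 2841/2048, 1421/1024, 711/512, 89/64, 45/32, 23/16, 3/2, 2 } → simplest 11361/8192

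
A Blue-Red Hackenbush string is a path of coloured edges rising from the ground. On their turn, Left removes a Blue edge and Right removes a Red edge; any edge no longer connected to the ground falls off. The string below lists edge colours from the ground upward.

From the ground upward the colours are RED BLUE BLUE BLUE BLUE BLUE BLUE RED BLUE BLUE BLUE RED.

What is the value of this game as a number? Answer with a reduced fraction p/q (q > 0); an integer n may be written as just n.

Prefix values for RED BLUE BLUE BLUE BLUE BLUE BLUE RED BLUE BLUE BLUE RED via {L|R} + simplicity:
1 of 12 · R · max L −∞ · min R 0 — -1
2 of 12 · RB · max L -1 · min R 0 — -1/2
3 of 12 · RBB · max L -1/2 · min R 0 — -1/4
4 of 12 · RBBB · max L -1/4 · min R 0 — -1/8
5 of 12 · RBBBB · max L -1/8 · min R 0 — -1/16
6 of 12 · RBBBBB · max L -1/16 · min R 0 — -1/32
7 of 12 · RBBBBBB · max L -1/32 · min R 0 — -1/64
8 of 12 · RBBBBBBR · max L -1/32 · min R -1/64 — -3/128
9 of 12 · RBBBBBBRB · max L -3/128 · min R -1/64 — -5/256
10 of 12 · RBBBBBBRBB · max L -5/256 · min R -1/64 — -9/512
11 of 12 · RBBBBBBRBBB · max L -9/512 · min R -1/64 — -17/1024
12 of 12 · RBBBBBBRBBBR · max L -9/512 · min R -17/1024 — -35/2048

-35/2048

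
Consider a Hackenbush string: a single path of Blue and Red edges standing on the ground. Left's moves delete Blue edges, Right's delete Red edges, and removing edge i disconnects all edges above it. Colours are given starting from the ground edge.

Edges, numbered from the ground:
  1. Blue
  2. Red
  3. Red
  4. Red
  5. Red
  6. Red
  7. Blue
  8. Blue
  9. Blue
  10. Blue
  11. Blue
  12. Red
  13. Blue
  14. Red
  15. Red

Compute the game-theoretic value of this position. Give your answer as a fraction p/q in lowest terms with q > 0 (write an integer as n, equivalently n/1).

1001/16384

edge 1 of 15 (Blue): { 0 | — } -> 1
edge 2 of 15 (Red): { 0 | 1 } -> 1/2
edge 3 of 15 (Red): { 0 | 1/2, 1 } -> 1/4
edge 4 of 15 (Red): { 0 | 1/4, 1/2, 1 } -> 1/8
edge 5 of 15 (Red): { 0 | 1/8, 1/4, 1/2, 1 } -> 1/16
edge 6 of 15 (Red): { 0 | 1/16, 1/8, 1/4, 1/2, 1 } -> 1/32
edge 7 of 15 (Blue): { 0, 1/32 | 1/16, 1/8, 1/4, 1/2, 1 } -> 3/64
edge 8 of 15 (Blue): { 0, 1/32, 3/64 | 1/16, 1/8, 1/4, 1/2, 1 } -> 7/128
edge 9 of 15 (Blue): { 0, 1/32, 3/64, 7/128 | 1/16, 1/8, 1/4, 1/2, 1 } -> 15/256
edge 10 of 15 (Blue): { 0, 1/32, 3/64, 7/128, 15/256 | 1/16, 1/8, 1/4, 1/2, 1 } -> 31/512
edge 11 of 15 (Blue): { 0, 1/32, 3/64, 7/128, 15/256, 31/512 | 1/16, 1/8, 1/4, 1/2, 1 } -> 63/1024
edge 12 of 15 (Red): { 0, 1/32, 3/64, 7/128, 15/256, 31/512 | 63/1024, 1/16, 1/8, 1/4, 1/2, 1 } -> 125/2048
edge 13 of 15 (Blue): { 0, 1/32, 3/64, 7/128, 15/256, 31/512, 125/2048 | 63/1024, 1/16, 1/8, 1/4, 1/2, 1 } -> 251/4096
edge 14 of 15 (Red): { 0, 1/32, 3/64, 7/128, 15/256, 31/512, 125/2048 | 251/4096, 63/1024, 1/16, 1/8, 1/4, 1/2, 1 } -> 501/8192
edge 15 of 15 (Red): { 0, 1/32, 3/64, 7/128, 15/256, 31/512, 125/2048 | 501/8192, 251/4096, 63/1024, 1/16, 1/8, 1/4, 1/2, 1 } -> 1001/16384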